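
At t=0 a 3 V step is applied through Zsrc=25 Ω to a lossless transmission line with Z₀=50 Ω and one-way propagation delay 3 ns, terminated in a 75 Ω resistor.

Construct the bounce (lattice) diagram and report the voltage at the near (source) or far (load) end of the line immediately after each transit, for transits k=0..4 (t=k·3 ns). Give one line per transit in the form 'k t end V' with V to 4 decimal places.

0 0 source 2.0000
1 3 load 2.4000
2 6 source 2.2667
3 9 load 2.2400
4 12 source 2.2489

Γ_L=0.200000, Γ_S=-0.333333; launch V₁=3·50/75=2.000000
k=0 src: V=2.0000
k=1 load: inc=2.000000, refl=2.000000·0.200000=0.4000; V=0.000000+2.000000+0.400000=2.4000
k=2 src: inc=0.400000, refl=0.400000·-0.333333=-0.1333; V=2.000000+0.400000+-0.133333=2.2667
k=3 load: inc=-0.133333, refl=-0.133333·0.200000=-0.0267; V=2.400000+-0.133333+-0.026667=2.2400
k=4 src: inc=-0.026667, refl=-0.026667·-0.333333=0.0089; V=2.266667+-0.026667+0.008889=2.2489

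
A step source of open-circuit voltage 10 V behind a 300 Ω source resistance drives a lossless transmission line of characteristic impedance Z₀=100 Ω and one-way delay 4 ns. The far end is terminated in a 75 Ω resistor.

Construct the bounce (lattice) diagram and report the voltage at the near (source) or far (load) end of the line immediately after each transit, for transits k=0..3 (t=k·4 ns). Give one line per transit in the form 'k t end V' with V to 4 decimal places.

Γ_L=-0.142857, Γ_S=0.500000; launch V₁=10·100/400=2.500000
k=0 src: V=2.5000
k=1 load: inc=2.500000, refl=2.500000·-0.142857=-0.3571; V=0.000000+2.500000+-0.357143=2.1429
k=2 src: inc=-0.357143, refl=-0.357143·0.500000=-0.1786; V=2.500000+-0.357143+-0.178571=1.9643
k=3 load: inc=-0.178571, refl=-0.178571·-0.142857=0.0255; V=2.142857+-0.178571+0.025510=1.9898

0 0 source 2.5000
1 4 load 2.1429
2 8 source 1.9643
3 12 load 1.9898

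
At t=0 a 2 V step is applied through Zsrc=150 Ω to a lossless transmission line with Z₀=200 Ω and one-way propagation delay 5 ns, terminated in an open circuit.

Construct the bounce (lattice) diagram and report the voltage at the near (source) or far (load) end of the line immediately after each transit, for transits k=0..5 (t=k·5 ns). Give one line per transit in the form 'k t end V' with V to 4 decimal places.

Γ_L=1.000000, Γ_S=-0.142857; launch V₁=2·200/350=1.142857
k=0 src: V=1.1429
k=1 load: inc=1.142857, refl=1.142857·1.000000=1.1429; V=0.000000+1.142857+1.142857=2.2857
k=2 src: inc=1.142857, refl=1.142857·-0.142857=-0.1633; V=1.142857+1.142857+-0.163265=2.1224
k=3 load: inc=-0.163265, refl=-0.163265·1.000000=-0.1633; V=2.285714+-0.163265+-0.163265=1.9592
k=4 src: inc=-0.163265, refl=-0.163265·-0.142857=0.0233; V=2.122449+-0.163265+0.023324=1.9825
k=5 load: inc=0.023324, refl=0.023324·1.000000=0.0233; V=1.959184+0.023324+0.023324=2.0058

0 0 source 1.1429
1 5 load 2.2857
2 10 source 2.1224
3 15 load 1.9592
4 20 source 1.9825
5 25 load 2.0058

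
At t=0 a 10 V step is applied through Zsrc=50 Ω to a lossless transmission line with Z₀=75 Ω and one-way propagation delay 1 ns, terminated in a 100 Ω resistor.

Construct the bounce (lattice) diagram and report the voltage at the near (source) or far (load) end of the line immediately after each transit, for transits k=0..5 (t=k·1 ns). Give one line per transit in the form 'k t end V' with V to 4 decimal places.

0 0 source 6.0000
1 1 load 6.8571
2 2 source 6.6857
3 3 load 6.6612
4 4 source 6.6661
5 5 load 6.6668

Γ_L=0.142857, Γ_S=-0.200000; launch V₁=10·75/125=6.000000
k=0 src: V=6.0000
k=1 load: inc=6.000000, refl=6.000000·0.142857=0.8571; V=0.000000+6.000000+0.857143=6.8571
k=2 src: inc=0.857143, refl=0.857143·-0.200000=-0.1714; V=6.000000+0.857143+-0.171429=6.6857
k=3 load: inc=-0.171429, refl=-0.171429·0.142857=-0.0245; V=6.857143+-0.171429+-0.024490=6.6612
k=4 src: inc=-0.024490, refl=-0.024490·-0.200000=0.0049; V=6.685714+-0.024490+0.004898=6.6661
k=5 load: inc=0.004898, refl=0.004898·0.142857=0.0007; V=6.661224+0.004898+0.000700=6.6668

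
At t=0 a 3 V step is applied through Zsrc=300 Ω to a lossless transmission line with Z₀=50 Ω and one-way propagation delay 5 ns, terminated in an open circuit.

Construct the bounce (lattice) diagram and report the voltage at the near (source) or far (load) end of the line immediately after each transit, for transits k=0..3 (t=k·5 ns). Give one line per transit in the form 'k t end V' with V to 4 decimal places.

0 0 source 0.4286
1 5 load 0.8571
2 10 source 1.1633
3 15 load 1.4694

Γ_L=1.000000, Γ_S=0.714286; launch V₁=3·50/350=0.428571
k=0 src: V=0.4286
k=1 load: inc=0.428571, refl=0.428571·1.000000=0.4286; V=0.000000+0.428571+0.428571=0.8571
k=2 src: inc=0.428571, refl=0.428571·0.714286=0.3061; V=0.428571+0.428571+0.306122=1.1633
k=3 load: inc=0.306122, refl=0.306122·1.000000=0.3061; V=0.857143+0.306122+0.306122=1.4694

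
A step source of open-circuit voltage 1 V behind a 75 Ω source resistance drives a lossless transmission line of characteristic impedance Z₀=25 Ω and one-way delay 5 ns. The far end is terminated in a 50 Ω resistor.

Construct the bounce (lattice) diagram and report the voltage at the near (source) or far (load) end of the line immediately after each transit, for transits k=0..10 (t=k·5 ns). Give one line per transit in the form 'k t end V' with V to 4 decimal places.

Γ_L=0.333333, Γ_S=0.500000; launch V₁=1·25/100=0.250000
k=0 src: V=0.2500
k=1 load: inc=0.250000, refl=0.250000·0.333333=0.0833; V=0.000000+0.250000+0.083333=0.3333
k=2 src: inc=0.083333, refl=0.083333·0.500000=0.0417; V=0.250000+0.083333+0.041667=0.3750
k=3 load: inc=0.041667, refl=0.041667·0.333333=0.0139; V=0.333333+0.041667+0.013889=0.3889
k=4 src: inc=0.013889, refl=0.013889·0.500000=0.0069; V=0.375000+0.013889+0.006944=0.3958
k=5 load: inc=0.006944, refl=0.006944·0.333333=0.0023; V=0.388889+0.006944+0.002315=0.3981
k=6 src: inc=0.002315, refl=0.002315·0.500000=0.0012; V=0.395833+0.002315+0.001157=0.3993
k=7 load: inc=0.001157, refl=0.001157·0.333333=0.0004; V=0.398148+0.001157+0.000386=0.3997
k=8 src: inc=0.000386, refl=0.000386·0.500000=0.0002; V=0.399306+0.000386+0.000193=0.3999
k=9 load: inc=0.000193, refl=0.000193·0.333333=0.0001; V=0.399691+0.000193+0.000064=0.3999
k=10 src: inc=0.000064, refl=0.000064·0.500000=0.0000; V=0.399884+0.000064+0.000032=0.4000

0 0 source 0.2500
1 5 load 0.3333
2 10 source 0.3750
3 15 load 0.3889
4 20 source 0.3958
5 25 load 0.3981
6 30 source 0.3993
7 35 load 0.3997
8 40 source 0.3999
9 45 load 0.3999
10 50 source 0.4000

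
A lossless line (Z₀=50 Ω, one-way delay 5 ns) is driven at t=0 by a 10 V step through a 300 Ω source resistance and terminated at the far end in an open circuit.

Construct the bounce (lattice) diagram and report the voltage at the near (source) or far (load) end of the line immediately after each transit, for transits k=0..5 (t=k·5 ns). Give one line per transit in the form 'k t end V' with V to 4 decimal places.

Γ_L=1.000000, Γ_S=0.714286; launch V₁=10·50/350=1.428571
k=0 src: V=1.4286
k=1 load: inc=1.428571, refl=1.428571·1.000000=1.4286; V=0.000000+1.428571+1.428571=2.8571
k=2 src: inc=1.428571, refl=1.428571·0.714286=1.0204; V=1.428571+1.428571+1.020408=3.8776
k=3 load: inc=1.020408, refl=1.020408·1.000000=1.0204; V=2.857143+1.020408+1.020408=4.8980
k=4 src: inc=1.020408, refl=1.020408·0.714286=0.7289; V=3.877551+1.020408+0.728863=5.6268
k=5 load: inc=0.728863, refl=0.728863·1.000000=0.7289; V=4.897959+0.728863+0.728863=6.3557

0 0 source 1.4286
1 5 load 2.8571
2 10 source 3.8776
3 15 load 4.8980
4 20 source 5.6268
5 25 load 6.3557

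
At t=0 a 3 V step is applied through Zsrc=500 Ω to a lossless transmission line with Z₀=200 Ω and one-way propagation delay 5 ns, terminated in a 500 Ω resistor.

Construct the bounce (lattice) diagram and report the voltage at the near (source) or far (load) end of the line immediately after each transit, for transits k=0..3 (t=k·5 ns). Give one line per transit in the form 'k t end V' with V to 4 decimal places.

0 0 source 0.8571
1 5 load 1.2245
2 10 source 1.3819
3 15 load 1.4494

Γ_L=0.428571, Γ_S=0.428571; launch V₁=3·200/700=0.857143
k=0 src: V=0.8571
k=1 load: inc=0.857143, refl=0.857143·0.428571=0.3673; V=0.000000+0.857143+0.367347=1.2245
k=2 src: inc=0.367347, refl=0.367347·0.428571=0.1574; V=0.857143+0.367347+0.157434=1.3819
k=3 load: inc=0.157434, refl=0.157434·0.428571=0.0675; V=1.224490+0.157434+0.067472=1.4494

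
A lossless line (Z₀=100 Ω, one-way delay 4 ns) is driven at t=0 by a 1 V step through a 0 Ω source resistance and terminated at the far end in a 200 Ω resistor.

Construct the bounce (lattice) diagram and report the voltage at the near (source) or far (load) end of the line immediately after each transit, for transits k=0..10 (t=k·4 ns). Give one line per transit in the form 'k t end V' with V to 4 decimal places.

0 0 source 1.0000
1 4 load 1.3333
2 8 source 1.0000
3 12 load 0.8889
4 16 source 1.0000
5 20 load 1.0370
6 24 source 1.0000
7 28 load 0.9877
8 32 source 1.0000
9 36 load 1.0041
10 40 source 1.0000

Γ_L=0.333333, Γ_S=-1.000000; launch V₁=1·100/100=1.000000
k=0 src: V=1.0000
k=1 load: inc=1.000000, refl=1.000000·0.333333=0.3333; V=0.000000+1.000000+0.333333=1.3333
k=2 src: inc=0.333333, refl=0.333333·-1.000000=-0.3333; V=1.000000+0.333333+-0.333333=1.0000
k=3 load: inc=-0.333333, refl=-0.333333·0.333333=-0.1111; V=1.333333+-0.333333+-0.111111=0.8889
k=4 src: inc=-0.111111, refl=-0.111111·-1.000000=0.1111; V=1.000000+-0.111111+0.111111=1.0000
k=5 load: inc=0.111111, refl=0.111111·0.333333=0.0370; V=0.888889+0.111111+0.037037=1.0370
k=6 src: inc=0.037037, refl=0.037037·-1.000000=-0.0370; V=1.000000+0.037037+-0.037037=1.0000
k=7 load: inc=-0.037037, refl=-0.037037·0.333333=-0.0123; V=1.037037+-0.037037+-0.012346=0.9877
k=8 src: inc=-0.012346, refl=-0.012346·-1.000000=0.0123; V=1.000000+-0.012346+0.012346=1.0000
k=9 load: inc=0.012346, refl=0.012346·0.333333=0.0041; V=0.987654+0.012346+0.004115=1.0041
k=10 src: inc=0.004115, refl=0.004115·-1.000000=-0.0041; V=1.000000+0.004115+-0.004115=1.0000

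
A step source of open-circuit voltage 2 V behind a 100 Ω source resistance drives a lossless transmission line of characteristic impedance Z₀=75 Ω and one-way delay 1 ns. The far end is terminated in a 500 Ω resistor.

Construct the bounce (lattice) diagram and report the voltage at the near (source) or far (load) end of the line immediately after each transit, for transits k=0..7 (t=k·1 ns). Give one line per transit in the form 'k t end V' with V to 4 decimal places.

0 0 source 0.8571
1 1 load 1.4907
2 2 source 1.5812
3 3 load 1.6481
4 4 source 1.6576
5 5 load 1.6647
6 6 source 1.6657
7 7 load 1.6665

Γ_L=0.739130, Γ_S=0.142857; launch V₁=2·75/175=0.857143
k=0 src: V=0.8571
k=1 load: inc=0.857143, refl=0.857143·0.739130=0.6335; V=0.000000+0.857143+0.633540=1.4907
k=2 src: inc=0.633540, refl=0.633540·0.142857=0.0905; V=0.857143+0.633540+0.090506=1.5812
k=3 load: inc=0.090506, refl=0.090506·0.739130=0.0669; V=1.490683+0.090506+0.066896=1.6481
k=4 src: inc=0.066896, refl=0.066896·0.142857=0.0096; V=1.581189+0.066896+0.009557=1.6576
k=5 load: inc=0.009557, refl=0.009557·0.739130=0.0071; V=1.648085+0.009557+0.007064=1.6647
k=6 src: inc=0.007064, refl=0.007064·0.142857=0.0010; V=1.657641+0.007064+0.001009=1.6657
k=7 load: inc=0.001009, refl=0.001009·0.739130=0.0007; V=1.664705+0.001009+0.000746=1.6665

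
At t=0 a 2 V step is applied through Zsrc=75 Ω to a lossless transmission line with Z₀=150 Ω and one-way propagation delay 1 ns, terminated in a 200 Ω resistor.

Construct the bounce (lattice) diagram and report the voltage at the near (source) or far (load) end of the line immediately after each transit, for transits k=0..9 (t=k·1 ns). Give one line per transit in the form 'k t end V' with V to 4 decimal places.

0 0 source 1.3333
1 1 load 1.5238
2 2 source 1.4603
3 3 load 1.4512
4 4 source 1.4543
5 5 load 1.4547
6 6 source 1.4546
7 7 load 1.4545
8 8 source 1.4545
9 9 load 1.4545

Γ_L=0.142857, Γ_S=-0.333333; launch V₁=2·150/225=1.333333
k=0 src: V=1.3333
k=1 load: inc=1.333333, refl=1.333333·0.142857=0.1905; V=0.000000+1.333333+0.190476=1.5238
k=2 src: inc=0.190476, refl=0.190476·-0.333333=-0.0635; V=1.333333+0.190476+-0.063492=1.4603
k=3 load: inc=-0.063492, refl=-0.063492·0.142857=-0.0091; V=1.523810+-0.063492+-0.009070=1.4512
k=4 src: inc=-0.009070, refl=-0.009070·-0.333333=0.0030; V=1.460317+-0.009070+0.003023=1.4543
k=5 load: inc=0.003023, refl=0.003023·0.142857=0.0004; V=1.451247+0.003023+0.000432=1.4547
k=6 src: inc=0.000432, refl=0.000432·-0.333333=-0.0001; V=1.454271+0.000432+-0.000144=1.4546
k=7 load: inc=-0.000144, refl=-0.000144·0.142857=-0.0000; V=1.454703+-0.000144+-0.000021=1.4545
k=8 src: inc=-0.000021, refl=-0.000021·-0.333333=0.0000; V=1.454559+-0.000021+0.000007=1.4545
k=9 load: inc=0.000007, refl=0.000007·0.142857=0.0000; V=1.454538+0.000007+0.000001=1.4545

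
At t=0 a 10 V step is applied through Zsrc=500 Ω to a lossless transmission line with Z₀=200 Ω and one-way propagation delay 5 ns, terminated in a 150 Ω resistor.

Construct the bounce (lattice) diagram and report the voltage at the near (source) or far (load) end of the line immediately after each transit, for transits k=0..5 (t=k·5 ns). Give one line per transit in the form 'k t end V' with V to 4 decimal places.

0 0 source 2.8571
1 5 load 2.4490
2 10 source 2.2741
3 15 load 2.2990
4 20 source 2.3098
5 25 load 2.3082

Γ_L=-0.142857, Γ_S=0.428571; launch V₁=10·200/700=2.857143
k=0 src: V=2.8571
k=1 load: inc=2.857143, refl=2.857143·-0.142857=-0.4082; V=0.000000+2.857143+-0.408163=2.4490
k=2 src: inc=-0.408163, refl=-0.408163·0.428571=-0.1749; V=2.857143+-0.408163+-0.174927=2.2741
k=3 load: inc=-0.174927, refl=-0.174927·-0.142857=0.0250; V=2.448980+-0.174927+0.024990=2.2990
k=4 src: inc=0.024990, refl=0.024990·0.428571=0.0107; V=2.274052+0.024990+0.010710=2.3098
k=5 load: inc=0.010710, refl=0.010710·-0.142857=-0.0015; V=2.299042+0.010710+-0.001530=2.3082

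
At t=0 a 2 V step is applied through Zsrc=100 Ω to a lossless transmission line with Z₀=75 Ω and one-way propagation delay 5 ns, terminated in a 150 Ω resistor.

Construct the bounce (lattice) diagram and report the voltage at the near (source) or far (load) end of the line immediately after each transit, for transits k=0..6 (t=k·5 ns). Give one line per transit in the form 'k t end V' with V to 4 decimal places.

0 0 source 0.8571
1 5 load 1.1429
2 10 source 1.1837
3 15 load 1.1973
4 20 source 1.1992
5 25 load 1.1999
6 30 source 1.2000

Γ_L=0.333333, Γ_S=0.142857; launch V₁=2·75/175=0.857143
k=0 src: V=0.8571
k=1 load: inc=0.857143, refl=0.857143·0.333333=0.2857; V=0.000000+0.857143+0.285714=1.1429
k=2 src: inc=0.285714, refl=0.285714·0.142857=0.0408; V=0.857143+0.285714+0.040816=1.1837
k=3 load: inc=0.040816, refl=0.040816·0.333333=0.0136; V=1.142857+0.040816+0.013605=1.1973
k=4 src: inc=0.013605, refl=0.013605·0.142857=0.0019; V=1.183673+0.013605+0.001944=1.1992
k=5 load: inc=0.001944, refl=0.001944·0.333333=0.0006; V=1.197279+0.001944+0.000648=1.1999
k=6 src: inc=0.000648, refl=0.000648·0.142857=0.0001; V=1.199223+0.000648+0.000093=1.2000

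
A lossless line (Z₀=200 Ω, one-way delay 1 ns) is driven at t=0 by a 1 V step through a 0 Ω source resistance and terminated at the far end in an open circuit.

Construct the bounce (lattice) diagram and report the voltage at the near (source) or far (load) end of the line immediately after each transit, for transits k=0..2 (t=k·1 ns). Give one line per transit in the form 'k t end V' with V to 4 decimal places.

Γ_L=1.000000, Γ_S=-1.000000; launch V₁=1·200/200=1.000000
k=0 src: V=1.0000
k=1 load: inc=1.000000, refl=1.000000·1.000000=1.0000; V=0.000000+1.000000+1.000000=2.0000
k=2 src: inc=1.000000, refl=1.000000·-1.000000=-1.0000; V=1.000000+1.000000+-1.000000=1.0000

0 0 source 1.0000
1 1 load 2.0000
2 2 source 1.0000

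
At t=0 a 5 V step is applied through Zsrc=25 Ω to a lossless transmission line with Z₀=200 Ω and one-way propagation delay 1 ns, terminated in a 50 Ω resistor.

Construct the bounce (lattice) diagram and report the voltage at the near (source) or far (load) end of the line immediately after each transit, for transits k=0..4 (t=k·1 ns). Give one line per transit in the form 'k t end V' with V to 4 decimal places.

0 0 source 4.4444
1 1 load 1.7778
2 2 source 3.8519
3 3 load 2.6074
4 4 source 3.5753

Γ_L=-0.600000, Γ_S=-0.777778; launch V₁=5·200/225=4.444444
k=0 src: V=4.4444
k=1 load: inc=4.444444, refl=4.444444·-0.600000=-2.6667; V=0.000000+4.444444+-2.666667=1.7778
k=2 src: inc=-2.666667, refl=-2.666667·-0.777778=2.0741; V=4.444444+-2.666667+2.074074=3.8519
k=3 load: inc=2.074074, refl=2.074074·-0.600000=-1.2444; V=1.777778+2.074074+-1.244444=2.6074
k=4 src: inc=-1.244444, refl=-1.244444·-0.777778=0.9679; V=3.851852+-1.244444+0.967901=3.5753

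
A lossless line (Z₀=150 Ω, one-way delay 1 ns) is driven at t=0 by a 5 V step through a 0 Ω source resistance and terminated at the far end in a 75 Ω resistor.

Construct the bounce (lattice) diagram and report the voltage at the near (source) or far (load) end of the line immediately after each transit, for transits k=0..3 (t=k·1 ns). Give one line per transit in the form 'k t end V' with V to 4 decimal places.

0 0 source 5.0000
1 1 load 3.3333
2 2 source 5.0000
3 3 load 4.4444

Γ_L=-0.333333, Γ_S=-1.000000; launch V₁=5·150/150=5.000000
k=0 src: V=5.0000
k=1 load: inc=5.000000, refl=5.000000·-0.333333=-1.6667; V=0.000000+5.000000+-1.666667=3.3333
k=2 src: inc=-1.666667, refl=-1.666667·-1.000000=1.6667; V=5.000000+-1.666667+1.666667=5.0000
k=3 load: inc=1.666667, refl=1.666667·-0.333333=-0.5556; V=3.333333+1.666667+-0.555556=4.4444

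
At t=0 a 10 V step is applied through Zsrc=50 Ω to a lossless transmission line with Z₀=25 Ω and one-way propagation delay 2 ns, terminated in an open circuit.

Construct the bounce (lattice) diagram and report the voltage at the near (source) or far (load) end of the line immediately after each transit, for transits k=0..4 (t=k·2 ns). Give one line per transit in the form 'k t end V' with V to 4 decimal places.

Γ_L=1.000000, Γ_S=0.333333; launch V₁=10·25/75=3.333333
k=0 src: V=3.3333
k=1 load: inc=3.333333, refl=3.333333·1.000000=3.3333; V=0.000000+3.333333+3.333333=6.6667
k=2 src: inc=3.333333, refl=3.333333·0.333333=1.1111; V=3.333333+3.333333+1.111111=7.7778
k=3 load: inc=1.111111, refl=1.111111·1.000000=1.1111; V=6.666667+1.111111+1.111111=8.8889
k=4 src: inc=1.111111, refl=1.111111·0.333333=0.3704; V=7.777778+1.111111+0.370370=9.2593

0 0 source 3.3333
1 2 load 6.6667
2 4 source 7.7778
3 6 load 8.8889
4 8 source 9.2593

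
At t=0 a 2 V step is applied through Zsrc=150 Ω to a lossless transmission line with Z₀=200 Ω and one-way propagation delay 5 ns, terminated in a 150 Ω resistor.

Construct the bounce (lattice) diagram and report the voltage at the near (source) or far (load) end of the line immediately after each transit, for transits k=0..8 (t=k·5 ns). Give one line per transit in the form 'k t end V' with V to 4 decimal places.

Γ_L=-0.142857, Γ_S=-0.142857; launch V₁=2·200/350=1.142857
k=0 src: V=1.1429
k=1 load: inc=1.142857, refl=1.142857·-0.142857=-0.1633; V=0.000000+1.142857+-0.163265=0.9796
k=2 src: inc=-0.163265, refl=-0.163265·-0.142857=0.0233; V=1.142857+-0.163265+0.023324=1.0029
k=3 load: inc=0.023324, refl=0.023324·-0.142857=-0.0033; V=0.979592+0.023324+-0.003332=0.9996
k=4 src: inc=-0.003332, refl=-0.003332·-0.142857=0.0005; V=1.002915+-0.003332+0.000476=1.0001
k=5 load: inc=0.000476, refl=0.000476·-0.142857=-0.0001; V=0.999584+0.000476+-0.000068=1.0000
k=6 src: inc=-0.000068, refl=-0.000068·-0.142857=0.0000; V=1.000059+-0.000068+0.000010=1.0000
k=7 load: inc=0.000010, refl=0.000010·-0.142857=-0.0000; V=0.999992+0.000010+-0.000001=1.0000
k=8 src: inc=-0.000001, refl=-0.000001·-0.142857=0.0000; V=1.000001+-0.000001+0.000000=1.0000

0 0 source 1.1429
1 5 load 0.9796
2 10 source 1.0029
3 15 load 0.9996
4 20 source 1.0001
5 25 load 1.0000
6 30 source 1.0000
7 35 load 1.0000
8 40 source 1.0000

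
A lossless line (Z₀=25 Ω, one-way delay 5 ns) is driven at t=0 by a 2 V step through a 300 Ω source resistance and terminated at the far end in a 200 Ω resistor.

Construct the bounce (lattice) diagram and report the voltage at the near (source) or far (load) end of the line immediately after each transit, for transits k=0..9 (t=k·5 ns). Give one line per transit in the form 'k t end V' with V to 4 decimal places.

Γ_L=0.777778, Γ_S=0.846154; launch V₁=2·25/325=0.153846
k=0 src: V=0.1538
k=1 load: inc=0.153846, refl=0.153846·0.777778=0.1197; V=0.000000+0.153846+0.119658=0.2735
k=2 src: inc=0.119658, refl=0.119658·0.846154=0.1012; V=0.153846+0.119658+0.101249=0.3748
k=3 load: inc=0.101249, refl=0.101249·0.777778=0.0787; V=0.273504+0.101249+0.078749=0.4535
k=4 src: inc=0.078749, refl=0.078749·0.846154=0.0666; V=0.374753+0.078749+0.066634=0.5201
k=5 load: inc=0.066634, refl=0.066634·0.777778=0.0518; V=0.453503+0.066634+0.051827=0.5720
k=6 src: inc=0.051827, refl=0.051827·0.846154=0.0439; V=0.520137+0.051827+0.043853=0.6158
k=7 load: inc=0.043853, refl=0.043853·0.777778=0.0341; V=0.571963+0.043853+0.034108=0.6499
k=8 src: inc=0.034108, refl=0.034108·0.846154=0.0289; V=0.615817+0.034108+0.028861=0.6788
k=9 load: inc=0.028861, refl=0.028861·0.777778=0.0224; V=0.649925+0.028861+0.022447=0.7012

0 0 source 0.1538
1 5 load 0.2735
2 10 source 0.3748
3 15 load 0.4535
4 20 source 0.5201
5 25 load 0.5720
6 30 source 0.6158
7 35 load 0.6499
8 40 source 0.6788
9 45 load 0.7012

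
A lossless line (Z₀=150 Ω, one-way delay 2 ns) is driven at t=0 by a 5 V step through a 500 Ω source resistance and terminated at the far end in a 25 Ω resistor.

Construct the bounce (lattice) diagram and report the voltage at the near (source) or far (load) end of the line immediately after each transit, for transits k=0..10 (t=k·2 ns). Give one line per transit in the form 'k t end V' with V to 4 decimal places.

Γ_L=-0.714286, Γ_S=0.538462; launch V₁=5·150/650=1.153846
k=0 src: V=1.1538
k=1 load: inc=1.153846, refl=1.153846·-0.714286=-0.8242; V=0.000000+1.153846+-0.824176=0.3297
k=2 src: inc=-0.824176, refl=-0.824176·0.538462=-0.4438; V=1.153846+-0.824176+-0.443787=-0.1141
k=3 load: inc=-0.443787, refl=-0.443787·-0.714286=0.3170; V=0.329670+-0.443787+0.316991=0.2029
k=4 src: inc=0.316991, refl=0.316991·0.538462=0.1707; V=-0.114117+0.316991+0.170687=0.3736
k=5 load: inc=0.170687, refl=0.170687·-0.714286=-0.1219; V=0.202874+0.170687+-0.121920=0.2516
k=6 src: inc=-0.121920, refl=-0.121920·0.538462=-0.0656; V=0.373561+-0.121920+-0.065649=0.1860
k=7 load: inc=-0.065649, refl=-0.065649·-0.714286=0.0469; V=0.251642+-0.065649+0.046892=0.2329
k=8 src: inc=0.046892, refl=0.046892·0.538462=0.0252; V=0.185993+0.046892+0.025250=0.2581
k=9 load: inc=0.025250, refl=0.025250·-0.714286=-0.0180; V=0.232885+0.025250+-0.018035=0.2401
k=10 src: inc=-0.018035, refl=-0.018035·0.538462=-0.0097; V=0.258135+-0.018035+-0.009711=0.2304

0 0 source 1.1538
1 2 load 0.3297
2 4 source -0.1141
3 6 load 0.2029
4 8 source 0.3736
5 10 load 0.2516
6 12 source 0.1860
7 14 load 0.2329
8 16 source 0.2581
9 18 load 0.2401
10 20 source 0.2304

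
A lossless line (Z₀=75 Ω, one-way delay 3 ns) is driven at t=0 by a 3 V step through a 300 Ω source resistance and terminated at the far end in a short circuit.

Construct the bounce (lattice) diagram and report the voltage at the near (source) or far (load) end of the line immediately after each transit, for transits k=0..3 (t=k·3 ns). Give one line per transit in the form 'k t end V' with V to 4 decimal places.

0 0 source 0.6000
1 3 load 0.0000
2 6 source -0.3600
3 9 load 0.0000

Γ_L=-1.000000, Γ_S=0.600000; launch V₁=3·75/375=0.600000
k=0 src: V=0.6000
k=1 load: inc=0.600000, refl=0.600000·-1.000000=-0.6000; V=0.000000+0.600000+-0.600000=0.0000
k=2 src: inc=-0.600000, refl=-0.600000·0.600000=-0.3600; V=0.600000+-0.600000+-0.360000=-0.3600
k=3 load: inc=-0.360000, refl=-0.360000·-1.000000=0.3600; V=0.000000+-0.360000+0.360000=0.0000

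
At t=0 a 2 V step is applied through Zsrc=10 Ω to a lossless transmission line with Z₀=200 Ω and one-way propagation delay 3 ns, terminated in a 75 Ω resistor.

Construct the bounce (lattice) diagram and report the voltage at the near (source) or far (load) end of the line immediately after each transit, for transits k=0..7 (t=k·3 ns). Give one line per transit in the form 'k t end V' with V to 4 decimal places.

Γ_L=-0.454545, Γ_S=-0.904762; launch V₁=2·200/210=1.904762
k=0 src: V=1.9048
k=1 load: inc=1.904762, refl=1.904762·-0.454545=-0.8658; V=0.000000+1.904762+-0.865801=1.0390
k=2 src: inc=-0.865801, refl=-0.865801·-0.904762=0.7833; V=1.904762+-0.865801+0.783344=1.8223
k=3 load: inc=0.783344, refl=0.783344·-0.454545=-0.3561; V=1.038961+0.783344+-0.356065=1.4662
k=4 src: inc=-0.356065, refl=-0.356065·-0.904762=0.3222; V=1.822305+-0.356065+0.322154=1.7884
k=5 load: inc=0.322154, refl=0.322154·-0.454545=-0.1464; V=1.466239+0.322154+-0.146434=1.6420
k=6 src: inc=-0.146434, refl=-0.146434·-0.904762=0.1325; V=1.788394+-0.146434+0.132488=1.7744
k=7 load: inc=0.132488, refl=0.132488·-0.454545=-0.0602; V=1.641960+0.132488+-0.060222=1.7142

0 0 source 1.9048
1 3 load 1.0390
2 6 source 1.8223
3 9 load 1.4662
4 12 source 1.7884
5 15 load 1.6420
6 18 source 1.7744
7 21 load 1.7142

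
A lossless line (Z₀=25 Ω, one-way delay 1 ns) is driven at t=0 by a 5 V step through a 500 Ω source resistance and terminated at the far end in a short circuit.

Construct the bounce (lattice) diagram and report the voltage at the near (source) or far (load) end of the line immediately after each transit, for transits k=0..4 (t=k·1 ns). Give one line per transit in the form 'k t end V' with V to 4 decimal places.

Γ_L=-1.000000, Γ_S=0.904762; launch V₁=5·25/525=0.238095
k=0 src: V=0.2381
k=1 load: inc=0.238095, refl=0.238095·-1.000000=-0.2381; V=0.000000+0.238095+-0.238095=0.0000
k=2 src: inc=-0.238095, refl=-0.238095·0.904762=-0.2154; V=0.238095+-0.238095+-0.215420=-0.2154
k=3 load: inc=-0.215420, refl=-0.215420·-1.000000=0.2154; V=0.000000+-0.215420+0.215420=0.0000
k=4 src: inc=0.215420, refl=0.215420·0.904762=0.1949; V=-0.215420+0.215420+0.194903=0.1949

0 0 source 0.2381
1 1 load 0.0000
2 2 source -0.2154
3 3 load 0.0000
4 4 source 0.1949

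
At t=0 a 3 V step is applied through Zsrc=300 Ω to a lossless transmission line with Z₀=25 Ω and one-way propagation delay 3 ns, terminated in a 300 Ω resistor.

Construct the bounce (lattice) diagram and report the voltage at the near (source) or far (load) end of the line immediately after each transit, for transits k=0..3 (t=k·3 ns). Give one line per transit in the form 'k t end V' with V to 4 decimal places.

0 0 source 0.2308
1 3 load 0.4260
2 6 source 0.5913
3 9 load 0.7311

Γ_L=0.846154, Γ_S=0.846154; launch V₁=3·25/325=0.230769
k=0 src: V=0.2308
k=1 load: inc=0.230769, refl=0.230769·0.846154=0.1953; V=0.000000+0.230769+0.195266=0.4260
k=2 src: inc=0.195266, refl=0.195266·0.846154=0.1652; V=0.230769+0.195266+0.165225=0.5913
k=3 load: inc=0.165225, refl=0.165225·0.846154=0.1398; V=0.426036+0.165225+0.139806=0.7311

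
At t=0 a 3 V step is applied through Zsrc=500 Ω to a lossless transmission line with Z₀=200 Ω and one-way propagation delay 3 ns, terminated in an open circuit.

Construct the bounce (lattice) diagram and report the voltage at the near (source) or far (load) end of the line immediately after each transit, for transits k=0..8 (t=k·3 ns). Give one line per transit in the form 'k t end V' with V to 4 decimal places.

Γ_L=1.000000, Γ_S=0.428571; launch V₁=3·200/700=0.857143
k=0 src: V=0.8571
k=1 load: inc=0.857143, refl=0.857143·1.000000=0.8571; V=0.000000+0.857143+0.857143=1.7143
k=2 src: inc=0.857143, refl=0.857143·0.428571=0.3673; V=0.857143+0.857143+0.367347=2.0816
k=3 load: inc=0.367347, refl=0.367347·1.000000=0.3673; V=1.714286+0.367347+0.367347=2.4490
k=4 src: inc=0.367347, refl=0.367347·0.428571=0.1574; V=2.081633+0.367347+0.157434=2.6064
k=5 load: inc=0.157434, refl=0.157434·1.000000=0.1574; V=2.448980+0.157434+0.157434=2.7638
k=6 src: inc=0.157434, refl=0.157434·0.428571=0.0675; V=2.606414+0.157434+0.067472=2.8313
k=7 load: inc=0.067472, refl=0.067472·1.000000=0.0675; V=2.763848+0.067472+0.067472=2.8988
k=8 src: inc=0.067472, refl=0.067472·0.428571=0.0289; V=2.831320+0.067472+0.028917=2.9277

0 0 source 0.8571
1 3 load 1.7143
2 6 source 2.0816
3 9 load 2.4490
4 12 source 2.6064
5 15 load 2.7638
6 18 source 2.8313
7 21 load 2.8988
8 24 source 2.9277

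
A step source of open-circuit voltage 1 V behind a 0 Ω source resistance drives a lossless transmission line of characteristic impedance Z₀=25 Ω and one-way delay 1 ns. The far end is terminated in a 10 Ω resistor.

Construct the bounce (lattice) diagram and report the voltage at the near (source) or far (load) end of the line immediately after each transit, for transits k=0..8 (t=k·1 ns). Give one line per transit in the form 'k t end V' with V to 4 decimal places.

0 0 source 1.0000
1 1 load 0.5714
2 2 source 1.0000
3 3 load 0.8163
4 4 source 1.0000
5 5 load 0.9213
6 6 source 1.0000
7 7 load 0.9663
8 8 source 1.0000

Γ_L=-0.428571, Γ_S=-1.000000; launch V₁=1·25/25=1.000000
k=0 src: V=1.0000
k=1 load: inc=1.000000, refl=1.000000·-0.428571=-0.4286; V=0.000000+1.000000+-0.428571=0.5714
k=2 src: inc=-0.428571, refl=-0.428571·-1.000000=0.4286; V=1.000000+-0.428571+0.428571=1.0000
k=3 load: inc=0.428571, refl=0.428571·-0.428571=-0.1837; V=0.571429+0.428571+-0.183673=0.8163
k=4 src: inc=-0.183673, refl=-0.183673·-1.000000=0.1837; V=1.000000+-0.183673+0.183673=1.0000
k=5 load: inc=0.183673, refl=0.183673·-0.428571=-0.0787; V=0.816327+0.183673+-0.078717=0.9213
k=6 src: inc=-0.078717, refl=-0.078717·-1.000000=0.0787; V=1.000000+-0.078717+0.078717=1.0000
k=7 load: inc=0.078717, refl=0.078717·-0.428571=-0.0337; V=0.921283+0.078717+-0.033736=0.9663
k=8 src: inc=-0.033736, refl=-0.033736·-1.000000=0.0337; V=1.000000+-0.033736+0.033736=1.0000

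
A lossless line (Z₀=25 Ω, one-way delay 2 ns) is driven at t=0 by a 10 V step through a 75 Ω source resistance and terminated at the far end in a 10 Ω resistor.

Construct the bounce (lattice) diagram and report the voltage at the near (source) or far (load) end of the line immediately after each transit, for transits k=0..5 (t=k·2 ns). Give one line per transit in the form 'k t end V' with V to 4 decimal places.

0 0 source 2.5000
1 2 load 1.4286
2 4 source 0.8929
3 6 load 1.1224
4 8 source 1.2372
5 10 load 1.1880

Γ_L=-0.428571, Γ_S=0.500000; launch V₁=10·25/100=2.500000
k=0 src: V=2.5000
k=1 load: inc=2.500000, refl=2.500000·-0.428571=-1.0714; V=0.000000+2.500000+-1.071429=1.4286
k=2 src: inc=-1.071429, refl=-1.071429·0.500000=-0.5357; V=2.500000+-1.071429+-0.535714=0.8929
k=3 load: inc=-0.535714, refl=-0.535714·-0.428571=0.2296; V=1.428571+-0.535714+0.229592=1.1224
k=4 src: inc=0.229592, refl=0.229592·0.500000=0.1148; V=0.892857+0.229592+0.114796=1.2372
k=5 load: inc=0.114796, refl=0.114796·-0.428571=-0.0492; V=1.122449+0.114796+-0.049198=1.1880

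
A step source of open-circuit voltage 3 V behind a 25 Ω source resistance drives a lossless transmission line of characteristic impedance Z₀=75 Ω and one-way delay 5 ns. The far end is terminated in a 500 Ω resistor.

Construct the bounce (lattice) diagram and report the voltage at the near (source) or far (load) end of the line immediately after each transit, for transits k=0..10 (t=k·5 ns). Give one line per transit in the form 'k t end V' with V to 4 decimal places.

0 0 source 2.2500
1 5 load 3.9130
2 10 source 3.0815
3 15 load 2.4669
4 20 source 2.7742
5 25 load 3.0014
6 30 source 2.8878
7 35 load 2.8038
8 40 source 2.8458
9 45 load 2.8768
10 50 source 2.8613

Γ_L=0.739130, Γ_S=-0.500000; launch V₁=3·75/100=2.250000
k=0 src: V=2.2500
k=1 load: inc=2.250000, refl=2.250000·0.739130=1.6630; V=0.000000+2.250000+1.663043=3.9130
k=2 src: inc=1.663043, refl=1.663043·-0.500000=-0.8315; V=2.250000+1.663043+-0.831522=3.0815
k=3 load: inc=-0.831522, refl=-0.831522·0.739130=-0.6146; V=3.913043+-0.831522+-0.614603=2.4669
k=4 src: inc=-0.614603, refl=-0.614603·-0.500000=0.3073; V=3.081522+-0.614603+0.307302=2.7742
k=5 load: inc=0.307302, refl=0.307302·0.739130=0.2271; V=2.466919+0.307302+0.227136=3.0014
k=6 src: inc=0.227136, refl=0.227136·-0.500000=-0.1136; V=2.774220+0.227136+-0.113568=2.8878
k=7 load: inc=-0.113568, refl=-0.113568·0.739130=-0.0839; V=3.001356+-0.113568+-0.083942=2.8038
k=8 src: inc=-0.083942, refl=-0.083942·-0.500000=0.0420; V=2.887788+-0.083942+0.041971=2.8458
k=9 load: inc=0.041971, refl=0.041971·0.739130=0.0310; V=2.803847+0.041971+0.031022=2.8768
k=10 src: inc=0.031022, refl=0.031022·-0.500000=-0.0155; V=2.845817+0.031022+-0.015511=2.8613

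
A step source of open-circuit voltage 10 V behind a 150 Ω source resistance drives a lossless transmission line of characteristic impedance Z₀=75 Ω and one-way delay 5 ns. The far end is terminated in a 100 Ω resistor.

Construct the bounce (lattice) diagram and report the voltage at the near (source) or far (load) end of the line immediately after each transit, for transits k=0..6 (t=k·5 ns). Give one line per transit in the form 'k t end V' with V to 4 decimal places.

0 0 source 3.3333
1 5 load 3.8095
2 10 source 3.9683
3 15 load 3.9909
4 20 source 3.9985
5 25 load 3.9996
6 30 source 3.9999

Γ_L=0.142857, Γ_S=0.333333; launch V₁=10·75/225=3.333333
k=0 src: V=3.3333
k=1 load: inc=3.333333, refl=3.333333·0.142857=0.4762; V=0.000000+3.333333+0.476190=3.8095
k=2 src: inc=0.476190, refl=0.476190·0.333333=0.1587; V=3.333333+0.476190+0.158730=3.9683
k=3 load: inc=0.158730, refl=0.158730·0.142857=0.0227; V=3.809524+0.158730+0.022676=3.9909
k=4 src: inc=0.022676, refl=0.022676·0.333333=0.0076; V=3.968254+0.022676+0.007559=3.9985
k=5 load: inc=0.007559, refl=0.007559·0.142857=0.0011; V=3.990930+0.007559+0.001080=3.9996
k=6 src: inc=0.001080, refl=0.001080·0.333333=0.0004; V=3.998488+0.001080+0.000360=3.9999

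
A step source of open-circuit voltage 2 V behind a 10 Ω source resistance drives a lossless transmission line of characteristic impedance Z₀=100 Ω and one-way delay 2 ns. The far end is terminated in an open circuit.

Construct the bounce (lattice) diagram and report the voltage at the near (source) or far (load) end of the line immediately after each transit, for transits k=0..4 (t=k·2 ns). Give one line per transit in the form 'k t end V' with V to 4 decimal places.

0 0 source 1.8182
1 2 load 3.6364
2 4 source 2.1488
3 6 load 0.6612
4 8 source 1.8783

Γ_L=1.000000, Γ_S=-0.818182; launch V₁=2·100/110=1.818182
k=0 src: V=1.8182
k=1 load: inc=1.818182, refl=1.818182·1.000000=1.8182; V=0.000000+1.818182+1.818182=3.6364
k=2 src: inc=1.818182, refl=1.818182·-0.818182=-1.4876; V=1.818182+1.818182+-1.487603=2.1488
k=3 load: inc=-1.487603, refl=-1.487603·1.000000=-1.4876; V=3.636364+-1.487603+-1.487603=0.6612
k=4 src: inc=-1.487603, refl=-1.487603·-0.818182=1.2171; V=2.148760+-1.487603+1.217130=1.8783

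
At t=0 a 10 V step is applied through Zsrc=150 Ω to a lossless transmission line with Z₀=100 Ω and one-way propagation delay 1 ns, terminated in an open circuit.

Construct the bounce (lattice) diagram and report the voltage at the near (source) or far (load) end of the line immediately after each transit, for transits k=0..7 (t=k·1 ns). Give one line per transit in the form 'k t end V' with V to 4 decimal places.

Γ_L=1.000000, Γ_S=0.200000; launch V₁=10·100/250=4.000000
k=0 src: V=4.0000
k=1 load: inc=4.000000, refl=4.000000·1.000000=4.0000; V=0.000000+4.000000+4.000000=8.0000
k=2 src: inc=4.000000, refl=4.000000·0.200000=0.8000; V=4.000000+4.000000+0.800000=8.8000
k=3 load: inc=0.800000, refl=0.800000·1.000000=0.8000; V=8.000000+0.800000+0.800000=9.6000
k=4 src: inc=0.800000, refl=0.800000·0.200000=0.1600; V=8.800000+0.800000+0.160000=9.7600
k=5 load: inc=0.160000, refl=0.160000·1.000000=0.1600; V=9.600000+0.160000+0.160000=9.9200
k=6 src: inc=0.160000, refl=0.160000·0.200000=0.0320; V=9.760000+0.160000+0.032000=9.9520
k=7 load: inc=0.032000, refl=0.032000·1.000000=0.0320; V=9.920000+0.032000+0.032000=9.9840

0 0 source 4.0000
1 1 load 8.0000
2 2 source 8.8000
3 3 load 9.6000
4 4 source 9.7600
5 5 load 9.9200
6 6 source 9.9520
7 7 load 9.9840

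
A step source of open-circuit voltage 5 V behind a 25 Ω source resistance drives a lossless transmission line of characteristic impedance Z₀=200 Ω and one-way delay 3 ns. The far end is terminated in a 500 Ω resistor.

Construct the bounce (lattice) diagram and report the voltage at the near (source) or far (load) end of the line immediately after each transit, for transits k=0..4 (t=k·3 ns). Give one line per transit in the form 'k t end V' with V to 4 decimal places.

0 0 source 4.4444
1 3 load 6.3492
2 6 source 4.8677
3 9 load 4.2328
4 12 source 4.7266

Γ_L=0.428571, Γ_S=-0.777778; launch V₁=5·200/225=4.444444
k=0 src: V=4.4444
k=1 load: inc=4.444444, refl=4.444444·0.428571=1.9048; V=0.000000+4.444444+1.904762=6.3492
k=2 src: inc=1.904762, refl=1.904762·-0.777778=-1.4815; V=4.444444+1.904762+-1.481481=4.8677
k=3 load: inc=-1.481481, refl=-1.481481·0.428571=-0.6349; V=6.349206+-1.481481+-0.634921=4.2328
k=4 src: inc=-0.634921, refl=-0.634921·-0.777778=0.4938; V=4.867725+-0.634921+0.493827=4.7266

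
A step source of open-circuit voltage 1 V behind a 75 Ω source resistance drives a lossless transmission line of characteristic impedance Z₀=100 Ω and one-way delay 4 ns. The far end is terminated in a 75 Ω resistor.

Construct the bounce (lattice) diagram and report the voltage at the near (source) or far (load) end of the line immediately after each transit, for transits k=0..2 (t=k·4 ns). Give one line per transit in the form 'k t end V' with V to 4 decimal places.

Γ_L=-0.142857, Γ_S=-0.142857; launch V₁=1·100/175=0.571429
k=0 src: V=0.5714
k=1 load: inc=0.571429, refl=0.571429·-0.142857=-0.0816; V=0.000000+0.571429+-0.081633=0.4898
k=2 src: inc=-0.081633, refl=-0.081633·-0.142857=0.0117; V=0.571429+-0.081633+0.011662=0.5015

0 0 source 0.5714
1 4 load 0.4898
2 8 source 0.5015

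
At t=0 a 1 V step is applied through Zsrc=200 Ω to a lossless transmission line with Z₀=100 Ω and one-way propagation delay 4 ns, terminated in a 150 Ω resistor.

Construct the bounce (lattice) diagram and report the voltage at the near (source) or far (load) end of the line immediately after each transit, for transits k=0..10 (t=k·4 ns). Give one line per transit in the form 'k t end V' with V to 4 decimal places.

0 0 source 0.3333
1 4 load 0.4000
2 8 source 0.4222
3 12 load 0.4267
4 16 source 0.4281
5 20 load 0.4284
6 24 source 0.4285
7 28 load 0.4286
8 32 source 0.4286
9 36 load 0.4286
10 40 source 0.4286

Γ_L=0.200000, Γ_S=0.333333; launch V₁=1·100/300=0.333333
k=0 src: V=0.3333
k=1 load: inc=0.333333, refl=0.333333·0.200000=0.0667; V=0.000000+0.333333+0.066667=0.4000
k=2 src: inc=0.066667, refl=0.066667·0.333333=0.0222; V=0.333333+0.066667+0.022222=0.4222
k=3 load: inc=0.022222, refl=0.022222·0.200000=0.0044; V=0.400000+0.022222+0.004444=0.4267
k=4 src: inc=0.004444, refl=0.004444·0.333333=0.0015; V=0.422222+0.004444+0.001481=0.4281
k=5 load: inc=0.001481, refl=0.001481·0.200000=0.0003; V=0.426667+0.001481+0.000296=0.4284
k=6 src: inc=0.000296, refl=0.000296·0.333333=0.0001; V=0.428148+0.000296+0.000099=0.4285
k=7 load: inc=0.000099, refl=0.000099·0.200000=0.0000; V=0.428444+0.000099+0.000020=0.4286
k=8 src: inc=0.000020, refl=0.000020·0.333333=0.0000; V=0.428543+0.000020+0.000007=0.4286
k=9 load: inc=0.000007, refl=0.000007·0.200000=0.0000; V=0.428563+0.000007+0.000001=0.4286
k=10 src: inc=0.000001, refl=0.000001·0.333333=0.0000; V=0.428570+0.000001+0.000000=0.4286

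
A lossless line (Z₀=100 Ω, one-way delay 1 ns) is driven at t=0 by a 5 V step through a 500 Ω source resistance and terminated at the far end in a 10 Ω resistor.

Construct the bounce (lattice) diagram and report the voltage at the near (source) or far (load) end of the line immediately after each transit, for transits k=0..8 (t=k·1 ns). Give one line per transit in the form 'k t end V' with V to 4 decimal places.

0 0 source 0.8333
1 1 load 0.1515
2 2 source -0.3030
3 3 load 0.0689
4 4 source 0.3168
5 5 load 0.1139
6 6 source -0.0213
7 7 load 0.0894
8 8 source 0.1631

Γ_L=-0.818182, Γ_S=0.666667; launch V₁=5·100/600=0.833333
k=0 src: V=0.8333
k=1 load: inc=0.833333, refl=0.833333·-0.818182=-0.6818; V=0.000000+0.833333+-0.681818=0.1515
k=2 src: inc=-0.681818, refl=-0.681818·0.666667=-0.4545; V=0.833333+-0.681818+-0.454545=-0.3030
k=3 load: inc=-0.454545, refl=-0.454545·-0.818182=0.3719; V=0.151515+-0.454545+0.371901=0.0689
k=4 src: inc=0.371901, refl=0.371901·0.666667=0.2479; V=-0.303030+0.371901+0.247934=0.3168
k=5 load: inc=0.247934, refl=0.247934·-0.818182=-0.2029; V=0.068871+0.247934+-0.202855=0.1139
k=6 src: inc=-0.202855, refl=-0.202855·0.666667=-0.1352; V=0.316804+-0.202855+-0.135237=-0.0213
k=7 load: inc=-0.135237, refl=-0.135237·-0.818182=0.1106; V=0.113949+-0.135237+0.110648=0.0894
k=8 src: inc=0.110648, refl=0.110648·0.666667=0.0738; V=-0.021287+0.110648+0.073765=0.1631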